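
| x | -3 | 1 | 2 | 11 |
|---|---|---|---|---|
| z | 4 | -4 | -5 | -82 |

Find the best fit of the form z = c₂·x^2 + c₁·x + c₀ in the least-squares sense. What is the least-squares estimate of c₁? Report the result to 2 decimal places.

c₁ = -2.48

The normal system AᵀA·[c₂, c₁, c₀]ᵀ = Aᵀz is [[14739, 1313, 135]; [1313, 135, 11]; [135, 11, 4]]·[c₂, c₁, c₀]ᵀ = [-9910, -928, -87]ᵀ.
Row-reducing yields c₂ = -8187/17975, c₁ = -44584/17975, c₀ = 7961/17975.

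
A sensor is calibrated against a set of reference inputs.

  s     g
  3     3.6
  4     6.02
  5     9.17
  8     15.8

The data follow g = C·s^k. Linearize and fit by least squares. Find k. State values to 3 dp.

With ln gᵢ as the transformed response and ln sᵢ as the regressor:
XᵀX = [[10.0431, 6.1738]; [6.1738, 4]], rhs = [13.2015, 8.0520]ᵀ  (here Σln s = 6.1738, Σ(ln s)² = 10.0431, Σln g = 8.0520, Σln s·ln g = 13.2015).
Solving (det = 2.0569): k = 1.50457, ln C = -0.30923.

k = 1.505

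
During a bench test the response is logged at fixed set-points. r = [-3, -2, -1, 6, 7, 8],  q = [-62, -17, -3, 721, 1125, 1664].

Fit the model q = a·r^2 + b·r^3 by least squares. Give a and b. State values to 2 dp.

The normal system MᵀM·[a, b]ᵀ = Mᵀq is [[7891, 57075]; [57075, 427243]]·[a, b]ᵀ = [186948, 1395392]ᵀ.
Eliminating b: 427243·(row 1) − 57075·(row 2) gives 113818888·a = 427243·186948 − 57075·1395392 = 230225964, so a = 57556491/28454722.
Then b = (1395392 − 57075·(57556491/28454722))/427243 = 85245293/28454722.

a = 2.02, b = 3.00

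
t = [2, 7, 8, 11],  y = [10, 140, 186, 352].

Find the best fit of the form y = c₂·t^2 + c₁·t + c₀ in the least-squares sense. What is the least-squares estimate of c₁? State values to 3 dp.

c₁ = -0.381

With design matrix M, MᵀM = [[21154, 2194, 238]; [2194, 238, 28]; [238, 28, 4]] and Mᵀy = [61396, 6360, 688]ᵀ.
Inverting the 3×3 Gram matrix, [c₂, c₁, c₀]ᵀ = [7348/2487, -316/829, -2806/2487]ᵀ.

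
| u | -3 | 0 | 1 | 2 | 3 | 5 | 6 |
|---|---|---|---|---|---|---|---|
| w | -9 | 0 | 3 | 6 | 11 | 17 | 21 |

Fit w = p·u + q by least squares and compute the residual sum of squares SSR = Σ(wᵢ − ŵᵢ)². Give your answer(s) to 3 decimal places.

Sums needed: Σu·u = 84, Σu = 14, Σ1 = 7.
Right-hand side: Σu·w = 286, Σw = 49.
AᵀA·[p, q]ᵀ = Aᵀw becomes [[84, 14]; [14, 7]]·[p, q]ᵀ = [286, 49]ᵀ.
Eliminating q: 7·(row 1) − 14·(row 2) gives 392·p = 7·286 − 14·49 = 1316, so p = 47/14.
Then q = (49 − 14·(47/14))/7 = 2/7.
Residuals: 11/14, -2/7, -9/14, -1, 9/14, -1/14, 4/7; SSR = 20/7.

SSR = 2.857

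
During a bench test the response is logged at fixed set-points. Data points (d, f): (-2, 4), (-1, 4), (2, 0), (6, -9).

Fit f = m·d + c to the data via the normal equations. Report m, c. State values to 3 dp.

m = -1.671, c = 1.839

Entries of MᵀM: Σd·d = 45, Σd = 5, Σ1 = 4.
Moment sums: Σd·f = -66, Σf = -1.
MᵀM·[m, c]ᵀ = Mᵀf becomes [[45, 5]; [5, 4]]·[m, c]ᵀ = [-66, -1]ᵀ.
det = 45·4 − 5² = 155.
m = ((-66)·4 − 5·(-1))/155 = -259/155; c = (45·(-1) − 5·(-66))/155 = 57/31.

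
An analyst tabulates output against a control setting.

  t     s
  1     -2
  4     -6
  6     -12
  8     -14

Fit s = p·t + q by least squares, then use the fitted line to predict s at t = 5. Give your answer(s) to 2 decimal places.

ŝ = -8.95

Setting ∂/∂p … = 0 gives: 117·p + 19·q = -210;  19·p + 4·q = -34.
(Σt·t = 117, Σt = 19, Σ1 = 4, Σt·s = -210, Σs = -34.)
Determinant 117·4 − 19² = 107.
p = ((-210)·4 − 19·(-34))/107 = -194/107; q = (117·(-34) − 19·(-210))/107 = 12/107.
At t = 5: ŝ = (-194/107)·(5) + (12/107)·(1) = -958/107.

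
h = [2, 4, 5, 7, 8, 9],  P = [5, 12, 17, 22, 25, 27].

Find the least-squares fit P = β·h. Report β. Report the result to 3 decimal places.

The normal equations are: 239·β = 740.
β = 740/239 = 3.09623.

β = 3.096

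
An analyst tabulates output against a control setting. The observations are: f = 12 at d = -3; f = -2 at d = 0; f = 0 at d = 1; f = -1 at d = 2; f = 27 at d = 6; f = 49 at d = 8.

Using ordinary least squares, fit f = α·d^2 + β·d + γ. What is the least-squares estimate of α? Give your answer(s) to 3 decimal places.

The normal system MᵀM·[α, β, γ]ᵀ = Mᵀf is [[5490, 710, 114]; [710, 114, 14]; [114, 14, 6]]·[α, β, γ]ᵀ = [4212, 516, 85]ᵀ.
Solving the 3×3 system (Gaussian elimination) gives α = 26317/27456, β = -12143/9152, γ = -13031/13728.

α = 0.959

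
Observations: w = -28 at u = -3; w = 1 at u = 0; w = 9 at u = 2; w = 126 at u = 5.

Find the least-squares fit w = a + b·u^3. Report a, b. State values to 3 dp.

a = 0.292, b = 1.008

Compute the Gram sums: Σ1 = 4, Σu^3 = 106, Σu^3·u^3 = 16418.
And Σw = 108, Σu^3·w = 16578.
det = 4·16418 − 106² = 54436.
a = (108·16418 − 106·16578)/54436 = 3969/13609; b = (4·16578 − 106·108)/54436 = 13716/13609.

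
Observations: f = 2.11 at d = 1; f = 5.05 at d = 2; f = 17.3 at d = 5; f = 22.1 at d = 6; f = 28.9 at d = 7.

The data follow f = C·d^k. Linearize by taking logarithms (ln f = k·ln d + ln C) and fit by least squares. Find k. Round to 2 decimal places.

k = 1.33

With ln fᵢ as the transformed response and ln dᵢ as the regressor:
Σln d = 6.0403, Σ(ln d)² = 10.0677, Σln f = 11.6762, Σln d·ln f = 17.8028.
Equations: 10.0677·k + 6.0403·ln C = 17.8028;  6.0403·k + 5·ln C = 11.6762.
Solving (det = 13.8539): k = 1.33440, ln C = 0.72322.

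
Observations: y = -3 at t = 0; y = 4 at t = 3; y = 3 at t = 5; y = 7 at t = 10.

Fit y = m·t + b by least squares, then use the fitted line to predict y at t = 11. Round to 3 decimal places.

ŷ = 8.575

Sums needed: Σt·t = 134, Σt = 18, Σ1 = 4.
And Σt·y = 97, Σy = 11.
det = 134·4 − 18² = 212.
m = (97·4 − 18·11)/212 = 95/106; b = (134·11 − 18·97)/212 = -68/53.
At t = 11: ŷ = (95/106)·(11) + (-68/53)·(1) = 909/106.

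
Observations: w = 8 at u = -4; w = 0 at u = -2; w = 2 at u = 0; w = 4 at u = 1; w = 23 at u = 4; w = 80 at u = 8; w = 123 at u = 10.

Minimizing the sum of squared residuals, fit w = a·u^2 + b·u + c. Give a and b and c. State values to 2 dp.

XᵀX·[a, b, c]ᵀ = Xᵀw reads: 14625·a + 1505·b + 201·c = 17920;  1505·a + 201·b + 17·c = 1934;  201·a + 17·b + 7·c = 240.
Row-reducing yields a = 678127/665036, b = 1308589/665036, c = 37825/166259.

a = 1.02, b = 1.97, c = 0.23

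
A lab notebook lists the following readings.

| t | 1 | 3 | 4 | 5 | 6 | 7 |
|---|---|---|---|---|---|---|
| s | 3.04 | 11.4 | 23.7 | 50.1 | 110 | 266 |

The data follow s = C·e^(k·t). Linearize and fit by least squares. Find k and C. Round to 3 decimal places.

With ln sᵢ as the transformed response and tᵢ as the regressor:
Sums: Σt = 26.0000, Σ(t)² = 136.0000, Σln s = 20.9089, Σt·ln s = 107.9321.
Normal system: [[136.0000, 26.0000]; [26.0000, 6]]·[k, ln C]ᵀ = [107.9321, 20.9089]ᵀ.
Solving (det = 140.0000): k = 0.74257, ln C = 0.26702, so C = exp(0.26702) = 1.30607.

k = 0.743, C = 1.306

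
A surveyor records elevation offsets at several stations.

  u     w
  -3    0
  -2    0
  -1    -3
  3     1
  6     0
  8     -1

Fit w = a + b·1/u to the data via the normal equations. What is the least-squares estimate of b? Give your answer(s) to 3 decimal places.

b = 2.047

The normal equations are: 6·a + (-29/24)·b = -3;  (-29/24)·a + (97/64)·b = 77/24.
(Σ1 = 6, Σ1/u = -29/24, Σ1/u·1/u = 97/64, Σw = -3, Σ1/u·w = 77/24.)
Eliminating b: (97/64)·(row 1) − (-29/24)·(row 2) gives (4397/576)·a = (97/64)·(-3) − (-29/24)·(77/24) = -193/288, so a = -386/4397.
Then b = ((77/24) − (-29/24)·(-386/4397))/(97/64) = 9000/4397.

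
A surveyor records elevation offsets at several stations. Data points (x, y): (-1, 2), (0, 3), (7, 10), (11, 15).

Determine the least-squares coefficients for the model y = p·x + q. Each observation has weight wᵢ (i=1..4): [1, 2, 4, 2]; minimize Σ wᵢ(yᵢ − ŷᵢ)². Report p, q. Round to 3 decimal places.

p = 1.065, q = 2.871

Normal-equation sums: Σwᵢ·x·x = 439, Σwᵢ·x = 49, Σwᵢ·1 = 9.
For MᵀWy: Σwᵢ·x·y = 608, Σwᵢ·y = 78.
Normal equations: [[439, 49]; [49, 9]]·[p, q]ᵀ = [608, 78]ᵀ.
Eliminating q: 9·(row 1) − 49·(row 2) gives 1550·p = 9·608 − 49·78 = 1650, so p = 33/31.
Then q = (78 − 49·(33/31))/9 = 89/31.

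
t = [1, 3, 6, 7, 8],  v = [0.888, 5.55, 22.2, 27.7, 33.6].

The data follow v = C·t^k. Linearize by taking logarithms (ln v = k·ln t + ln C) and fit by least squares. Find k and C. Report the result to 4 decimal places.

k = 1.7754, C = 0.8612

Taking logs, ln v = k·ln t + ln C, so regress ln v on ln t.
Sums: Σln t = 6.9157, Σ(ln t)² = 12.5280, Σln v = 11.5311, Σln t·ln v = 21.2089.
Normal system: [[12.5280, 6.9157]; [6.9157, 5]]·[k, ln C]ᵀ = [21.2089, 11.5311]ᵀ.
Slope k = (n·Σln t·ln v − Σln t·Σln v)/(n·Σ(ln t)² − (Σln t)²) = (5·21.2089 − 6.9157·11.5311)/14.8127 = 1.77541; ln C = (Σln v − k·Σln t)/n = -0.14944, so C = exp(-0.14944) = 0.86119.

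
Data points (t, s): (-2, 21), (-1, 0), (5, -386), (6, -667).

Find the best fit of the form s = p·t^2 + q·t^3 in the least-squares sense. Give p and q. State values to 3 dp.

p = -0.543, q = -2.993

Compute the Gram sums: Σt^2·t^2 = 1938, Σt^2·t^3 = 10868, Σt^3·t^3 = 62346.
Right-hand side: Σt^2·s = -33578, Σt^3·s = -192490.
det = 1938·62346 − 10868² = 2713124.
p = ((-33578)·62346 − 10868·(-192490))/2713124 = -368167/678281; q = (1938·(-192490) − 10868·(-33578))/2713124 = -106841/35699.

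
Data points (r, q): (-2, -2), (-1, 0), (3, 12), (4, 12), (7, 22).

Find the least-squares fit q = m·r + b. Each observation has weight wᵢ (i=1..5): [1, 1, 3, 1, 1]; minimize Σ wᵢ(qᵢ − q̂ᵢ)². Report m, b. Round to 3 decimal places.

Setting ∂/∂m … = 0 gives: 97·m + 17·b = 314;  17·m + 7·b = 68.
det = 97·7 − 17² = 390.
m = (314·7 − 17·68)/390 = 521/195; b = (97·68 − 17·314)/390 = 629/195.

m = 2.672, b = 3.226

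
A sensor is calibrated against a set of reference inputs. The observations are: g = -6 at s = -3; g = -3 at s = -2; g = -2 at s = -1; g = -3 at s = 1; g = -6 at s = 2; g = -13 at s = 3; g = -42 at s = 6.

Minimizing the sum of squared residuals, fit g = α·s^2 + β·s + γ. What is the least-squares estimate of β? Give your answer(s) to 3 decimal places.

β = -1.033

Compute the Gram sums: Σs^2·s^2 = 1492, Σs^2·s = 216, Σs^2 = 64, Σs·s = 64, Σs = 6, Σ1 = 7.
Right-hand side: Σs^2·g = -1724, Σs·g = -280, Σg = -75.
Normal equations: [[1492, 216, 64]; [216, 64, 6]; [64, 6, 7]]·[α, β, γ]ᵀ = [-1724, -280, -75]ᵀ.
Row-reducing yields α = -11528/11991, β = -8257/7994, γ = -1780/1713.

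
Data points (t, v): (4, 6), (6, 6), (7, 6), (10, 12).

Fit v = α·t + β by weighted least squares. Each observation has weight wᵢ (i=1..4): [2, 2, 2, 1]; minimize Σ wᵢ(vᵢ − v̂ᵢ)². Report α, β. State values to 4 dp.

α = 0.8764, β = 1.3483

Entries of AᵀWA: Σwᵢ·t·t = 302, Σwᵢ·t = 44, Σwᵢ·1 = 7.
For AᵀWv: Σwᵢ·t·v = 324, Σwᵢ·v = 48.
det = 302·7 − 44² = 178.
α = (324·7 − 44·48)/178 = 78/89; β = (302·48 − 44·324)/178 = 120/89.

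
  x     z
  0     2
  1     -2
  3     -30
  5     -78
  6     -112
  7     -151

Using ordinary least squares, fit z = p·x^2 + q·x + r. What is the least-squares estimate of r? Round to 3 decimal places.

From the data, Σx^2·x^2 = 4404, Σx^2·x = 712, Σx^2 = 120, Σx·x = 120, Σx = 22, Σ1 = 6.
And Σx^2·z = -13653, Σx·z = -2211, Σz = -371.
Solving the 3×3 system (Gaussian elimination) gives p = -4135/1452, q = -234/121, r = 1607/726.

r = 2.213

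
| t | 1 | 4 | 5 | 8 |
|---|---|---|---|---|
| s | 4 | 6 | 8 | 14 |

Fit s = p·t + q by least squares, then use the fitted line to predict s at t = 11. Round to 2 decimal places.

ŝ = 17.36

Entries of MᵀM: Σt·t = 106, Σt = 18, Σ1 = 4.
Moment sums: Σt·s = 180, Σs = 32.
Normal equations: [[106, 18]; [18, 4]]·[p, q]ᵀ = [180, 32]ᵀ.
Eliminating q: 4·(row 1) − 18·(row 2) gives 100·p = 4·180 − 18·32 = 144, so p = 36/25.
Then q = (32 − 18·(36/25))/4 = 38/25.
At t = 11: ŝ = (36/25)·(11) + (38/25)·(1) = 434/25.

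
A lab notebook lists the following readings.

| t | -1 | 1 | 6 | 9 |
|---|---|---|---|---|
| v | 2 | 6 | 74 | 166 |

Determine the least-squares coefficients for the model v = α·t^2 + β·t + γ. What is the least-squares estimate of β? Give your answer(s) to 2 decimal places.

β = 0.52

XᵀX·[α, β, γ]ᵀ = Xᵀv reads: 7859·α + 945·β + 119·γ = 16118;  945·α + 119·β + 15·γ = 1942;  119·α + 15·β + 4·γ = 248.
(Σt^2·t^2 = 7859, Σt^2·t = 945, Σt^2 = 119, Σt·t = 119, Σt = 15, Σ1 = 4, Σt^2·v = 16118, Σt·v = 1942, Σv = 248.)
Row-reducing yields α = 874/445, β = 46/89, γ = 726/445.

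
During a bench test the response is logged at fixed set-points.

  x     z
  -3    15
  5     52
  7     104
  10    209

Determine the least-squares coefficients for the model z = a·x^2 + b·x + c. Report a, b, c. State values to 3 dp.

a = 2.046, b = 0.628, c = -1.584

Compute the Gram sums: Σx^2·x^2 = 13107, Σx^2·x = 1441, Σx^2 = 183, Σx·x = 183, Σx = 19, Σ1 = 4.
Right-hand side: Σx^2·z = 27431, Σx·z = 3033, Σz = 380.
Normal equations: [[13107, 1441, 183]; [1441, 183, 19]; [183, 19, 4]]·[a, b, c]ᵀ = [27431, 3033, 380]ᵀ.
Solving the 3×3 system (Gaussian elimination) gives a = 91863/44900, b = 28189/44900, c = -7113/4490.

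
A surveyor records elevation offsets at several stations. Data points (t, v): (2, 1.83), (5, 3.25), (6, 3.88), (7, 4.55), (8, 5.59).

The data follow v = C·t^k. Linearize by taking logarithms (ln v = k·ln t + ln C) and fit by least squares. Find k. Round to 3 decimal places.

Let Y = ln v. Fitting Y = k·ln t + ln C by least squares:
XᵀX = [[14.3918, 8.1197]; [8.1197, 5]], rhs = [11.2722, 6.3749]ᵀ  (here Σln t = 8.1197, Σ(ln t)² = 14.3918, Σln v = 6.3749, Σln t·ln v = 11.2722).
Δ = 14.3918·5 − (8.1197)² = 6.0295; k = (11.2722·5 − 8.1197·6.3749)/6.0295 = 0.76266, ln C = (14.3918·6.3749 − 8.1197·11.2722)/6.0295 = 0.03647.

k = 0.763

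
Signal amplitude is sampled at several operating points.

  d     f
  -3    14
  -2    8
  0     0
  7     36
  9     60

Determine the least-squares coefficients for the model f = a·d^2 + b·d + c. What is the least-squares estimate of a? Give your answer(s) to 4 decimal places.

a = 0.9064

Setting ∂/∂a … = 0 gives: 9059·a + 1037·b + 143·c = 6782;  1037·a + 143·b + 11·c = 734;  143·a + 11·b + 5·c = 118.
Row-reducing yields a = 25862/28533, b = -43322/28533, c = 9678/9511.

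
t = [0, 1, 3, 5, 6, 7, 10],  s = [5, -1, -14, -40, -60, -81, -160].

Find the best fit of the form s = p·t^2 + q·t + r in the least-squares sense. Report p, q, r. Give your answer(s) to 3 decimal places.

The normal system AᵀA·[p, q, r]ᵀ = Aᵀs is [[14404, 1712, 220]; [1712, 220, 32]; [220, 32, 7]]·[p, q, r]ᵀ = [-23256, -2770, -351]ᵀ.
Inverting the 3×3 Gram matrix, [p, q, r]ᵀ = [-11375/7767, -27617/15534, 31165/7767]ᵀ.

p = -1.465, q = -1.778, r = 4.012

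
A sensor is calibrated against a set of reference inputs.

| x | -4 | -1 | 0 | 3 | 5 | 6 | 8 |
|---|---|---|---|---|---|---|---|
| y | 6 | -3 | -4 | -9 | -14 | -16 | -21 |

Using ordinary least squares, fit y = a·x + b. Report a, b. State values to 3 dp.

Normal-equation sums: Σx·x = 151, Σx = 17, Σ1 = 7.
For Mᵀy: Σx·y = -382, Σy = -61.
So MᵀM·[a, b]ᵀ = Mᵀy: [[151, 17]; [17, 7]]·[a, b]ᵀ = [-382, -61]ᵀ.
det = 151·7 − 17² = 768.
a = ((-382)·7 − 17·(-61))/768 = -1637/768; b = (151·(-61) − 17·(-382))/768 = -2717/768.

a = -2.132, b = -3.538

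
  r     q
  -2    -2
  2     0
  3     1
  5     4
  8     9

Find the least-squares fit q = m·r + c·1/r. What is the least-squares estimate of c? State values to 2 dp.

c = -3.28

Sums needed: Σr·r = 106, Σr·1/r = 5, Σ1/r·1/r = 9601/14400.
Right-hand side: Σr·q = 99, Σ1/r·q = 391/120.
Normal equations: [[106, 5]; [5, 9601/14400]]·[m, c]ᵀ = [99, 391/120]ᵀ.
Eliminating c: (9601/14400)·(row 1) − 5·(row 2) gives (328853/7200)·m = (9601/14400)·99 − 5·(391/120) = 238633/4800, so m = 715899/657706.
Then c = ((391/120) − 5·(715899/657706))/(9601/14400) = -1077240/328853.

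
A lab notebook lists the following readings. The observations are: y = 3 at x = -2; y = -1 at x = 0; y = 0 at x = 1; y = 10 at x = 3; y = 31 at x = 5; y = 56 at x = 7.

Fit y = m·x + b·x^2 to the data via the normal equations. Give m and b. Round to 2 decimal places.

Normal-equation sums: Σx·x = 88, Σx·x^2 = 488, Σx^2·x^2 = 3124.
And Σx·y = 571, Σx^2·y = 3621.
AᵀA·[m, b]ᵀ = Aᵀy becomes [[88, 488]; [488, 3124]]·[m, b]ᵀ = [571, 3621]ᵀ.
Δ = 88·3124 − 488² = 36768.
m = (571·3124 − 488·3621)/36768 = 4189/9192; b = (88·3621 − 488·571)/36768 = 1250/1149.

m = 0.46, b = 1.09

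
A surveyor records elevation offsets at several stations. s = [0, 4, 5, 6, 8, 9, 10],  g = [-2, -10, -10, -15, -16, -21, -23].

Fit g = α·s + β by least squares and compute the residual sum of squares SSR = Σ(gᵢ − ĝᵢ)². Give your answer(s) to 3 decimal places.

Sums needed: Σs·s = 322, Σs = 42, Σ1 = 7.
And Σs·g = -727, Σg = -97.
Eliminating β: 7·(row 1) − 42·(row 2) gives 490·α = 7·(-727) − 42·(-97) = -1015, so α = -29/14.
Then β = ((-97) − 42·(-29/14))/7 = -10/7.
Residuals: -4/7, -2/7, 25/14, -8/7, 2, -13/14, -6/7; SSR = 21/2.

SSR = 10.500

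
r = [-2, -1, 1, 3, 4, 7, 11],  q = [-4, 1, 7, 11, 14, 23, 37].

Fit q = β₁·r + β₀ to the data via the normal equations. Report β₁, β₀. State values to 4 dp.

Setting ∂/∂β₁ … = 0 gives: 201·β₁ + 23·β₀ = 671;  23·β₁ + 7·β₀ = 89.
(Σr·r = 201, Σr = 23, Σ1 = 7, Σr·q = 671, Σq = 89.)
Eliminating β₀: 7·(row 1) − 23·(row 2) gives 878·β₁ = 7·671 − 23·89 = 2650, so β₁ = 1325/439.
Then β₀ = (89 − 23·(1325/439))/7 = 1228/439.

β₁ = 3.0182, β₀ = 2.7973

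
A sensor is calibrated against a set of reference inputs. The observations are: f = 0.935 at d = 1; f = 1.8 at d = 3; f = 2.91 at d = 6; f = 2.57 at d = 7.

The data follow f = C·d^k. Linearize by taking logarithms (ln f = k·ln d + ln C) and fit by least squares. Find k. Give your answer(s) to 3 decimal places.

Taking logs, ln f = k·ln d + ln C, so regress ln f on ln d.
Over the data: Σln d = 4.8363, Σ(ln d)² = 8.2039, Σln f = 2.5326, Σln d·ln f = 4.3964.
Normal system: [[8.2039, 4.8363]; [4.8363, 4]]·[k, ln C]ᵀ = [4.3964, 2.5326]ᵀ.
Solving (det = 9.4260): k = 0.56619, ln C = -0.05141.

k = 0.566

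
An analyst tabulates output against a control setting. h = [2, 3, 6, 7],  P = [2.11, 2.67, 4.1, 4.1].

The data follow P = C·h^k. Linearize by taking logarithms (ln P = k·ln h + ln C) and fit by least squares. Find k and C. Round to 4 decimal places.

k = 0.5569, C = 1.4447

Linearized form: ln P = k·ln h + ln C. From the 4 transformed points,
Σln h = 5.5294, Σ(ln h)² = 8.6844, Σln P = 4.5507, Σln h·ln P = 6.8703.
Equations: 8.6844·k + 5.5294·ln C = 6.8703;  5.5294·k + 4·ln C = 4.5507.
Slope k = (n·Σln h·ln P − Σln h·Σln P)/(n·Σ(ln h)² − (Σln h)²) = (4·6.8703 − 5.5294·4.5507)/4.1629 = 0.55686; ln C = (Σln P − k·Σln h)/n = 0.36790, so C = exp(0.36790) = 1.44470.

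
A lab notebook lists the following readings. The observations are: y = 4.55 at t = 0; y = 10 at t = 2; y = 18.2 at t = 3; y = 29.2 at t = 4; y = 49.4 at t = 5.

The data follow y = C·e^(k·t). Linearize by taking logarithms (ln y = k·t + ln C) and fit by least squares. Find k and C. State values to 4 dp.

k = 0.4814, C = 4.2662

Let Y = ln y. Fitting Y = k·t + ln C by least squares:
Σt = 14.0000, Σ(t)² = 54.0000, Σln y = 13.9933, Σt·ln y = 46.3059.
Equations: 54.0000·k + 14.0000·ln C = 46.3059;  14.0000·k + 5·ln C = 13.9933.
Δ = 54.0000·5 − (14.0000)² = 74.0000; k = (46.3059·5 − 14.0000·13.9933)/74.0000 = 0.48140, ln C = (54.0000·13.9933 − 14.0000·46.3059)/74.0000 = 1.45072, so C = exp(1.45072) = 4.26620.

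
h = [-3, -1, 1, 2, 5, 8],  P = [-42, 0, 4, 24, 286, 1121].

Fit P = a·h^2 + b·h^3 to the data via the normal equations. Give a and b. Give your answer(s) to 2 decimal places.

a = 1.39, b = 2.02

With design matrix X, XᵀX = [[4820, 35682]; [35682, 278564]] and XᵀP = [78616, 611032]ᵀ.
Determinant 4820·278564 − 35682² = 69473356.
a = (78616·278564 − 35682·611032)/69473356 = 1422700/1021667; b = (4820·611032 − 35682·78616)/69473356 = 2058796/1021667.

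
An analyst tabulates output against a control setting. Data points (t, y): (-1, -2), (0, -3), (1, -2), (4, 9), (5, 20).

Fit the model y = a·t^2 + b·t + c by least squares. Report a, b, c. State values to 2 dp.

Sums needed: Σt^2·t^2 = 883, Σt^2·t = 189, Σt^2 = 43, Σt·t = 43, Σt = 9, Σ1 = 5.
For Aᵀy: Σt^2·y = 640, Σt·y = 136, Σy = 22.
Row-reducing yields a = 827/812, b = -523/812, c = -1299/406.

a = 1.02, b = -0.64, c = -3.20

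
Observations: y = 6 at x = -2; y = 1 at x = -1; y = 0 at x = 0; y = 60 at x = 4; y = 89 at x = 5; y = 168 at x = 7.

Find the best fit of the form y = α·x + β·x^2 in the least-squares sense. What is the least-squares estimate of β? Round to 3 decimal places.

β = 3.022

AᵀA·[α, β]ᵀ = Aᵀy reads: 95·α + 523·β = 1848;  523·α + 3299·β = 11442.
(Σx·x = 95, Σx·x^2 = 523, Σx^2·x^2 = 3299, Σx·y = 1848, Σx^2·y = 11442.)
Δ = 95·3299 − 523² = 39876.
α = (1848·3299 − 523·11442)/39876 = 18731/6646; β = (95·11442 − 523·1848)/39876 = 20081/6646.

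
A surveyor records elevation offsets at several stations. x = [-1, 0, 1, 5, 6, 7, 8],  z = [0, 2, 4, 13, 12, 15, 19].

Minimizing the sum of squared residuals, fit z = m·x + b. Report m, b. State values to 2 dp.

The normal equations are: 176·m + 26·b = 398;  26·m + 7·b = 65.
Δ = 176·7 − 26² = 556.
m = (398·7 − 26·65)/556 = 274/139; b = (176·65 − 26·398)/556 = 273/139.

m = 1.97, b = 1.96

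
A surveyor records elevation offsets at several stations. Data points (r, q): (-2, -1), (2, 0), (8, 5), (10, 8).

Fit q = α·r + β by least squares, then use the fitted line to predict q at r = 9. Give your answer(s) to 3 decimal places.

Sums needed: Σr·r = 172, Σr = 18, Σ1 = 4.
Right-hand side: Σr·q = 122, Σq = 12.
Eliminating β: 4·(row 1) − 18·(row 2) gives 364·α = 4·122 − 18·12 = 272, so α = 68/91.
Then β = (12 − 18·(68/91))/4 = -33/91.
At r = 9: q̂ = (68/91)·(9) + (-33/91)·(1) = 579/91.

q̂ = 6.363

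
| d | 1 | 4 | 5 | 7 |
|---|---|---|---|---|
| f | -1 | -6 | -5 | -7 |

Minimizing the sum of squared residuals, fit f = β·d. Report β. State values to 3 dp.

β = -1.088

Forming MᵀM = [[91]] and Mᵀf = [-99]ᵀ gives MᵀM·[β]ᵀ = Mᵀf.
Hence β = -99 / 91 ≈ -1.08791.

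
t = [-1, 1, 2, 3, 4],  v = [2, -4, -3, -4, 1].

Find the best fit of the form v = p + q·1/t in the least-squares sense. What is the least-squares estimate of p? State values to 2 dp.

p = -0.92

Compute the Gram sums: Σ1 = 5, Σ1/t = 13/12, Σ1/t·1/t = 349/144.
Right-hand side: Σv = -8, Σ1/t·v = -103/12.
So AᵀA·[p, q]ᵀ = Aᵀv: [[5, 13/12]; [13/12, 349/144]]·[p, q]ᵀ = [-8, -103/12]ᵀ.
Eliminating q: (349/144)·(row 1) − (13/12)·(row 2) gives (197/18)·p = (349/144)·(-8) − (13/12)·(-103/12) = -1453/144, so p = -1453/1576.
Then q = ((-103/12) − (13/12)·(-1453/1576))/(349/144) = -1233/394.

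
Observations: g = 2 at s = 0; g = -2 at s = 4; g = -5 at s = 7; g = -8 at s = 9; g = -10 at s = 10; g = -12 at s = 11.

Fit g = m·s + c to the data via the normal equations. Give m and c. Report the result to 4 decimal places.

Compute the Gram sums: Σs·s = 367, Σs = 41, Σ1 = 6.
For Aᵀg: Σs·g = -347, Σg = -35.
So AᵀA·[m, c]ᵀ = Aᵀg: [[367, 41]; [41, 6]]·[m, c]ᵀ = [-347, -35]ᵀ.
Δ = 367·6 − 41² = 521.
m = ((-347)·6 − 41·(-35))/521 = -647/521; c = (367·(-35) − 41·(-347))/521 = 1382/521.

m = -1.2418, c = 2.6526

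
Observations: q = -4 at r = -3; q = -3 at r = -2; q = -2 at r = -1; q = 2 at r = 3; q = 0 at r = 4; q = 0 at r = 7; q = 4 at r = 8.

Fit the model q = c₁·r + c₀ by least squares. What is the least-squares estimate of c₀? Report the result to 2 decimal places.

c₀ = -1.71

MᵀM·[c₁, c₀]ᵀ = Mᵀq reads: 152·c₁ + 16·c₀ = 58;  16·c₁ + 7·c₀ = -3.
(Σr·r = 152, Σr = 16, Σ1 = 7, Σr·q = 58, Σq = -3.)
det = 152·7 − 16² = 808.
c₁ = (58·7 − 16·(-3))/808 = 227/404; c₀ = (152·(-3) − 16·58)/808 = -173/101.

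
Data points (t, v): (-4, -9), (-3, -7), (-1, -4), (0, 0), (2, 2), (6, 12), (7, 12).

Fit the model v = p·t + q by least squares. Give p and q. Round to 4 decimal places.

p = 1.9907, q = -1.1336

Forming AᵀA = [[115, 7]; [7, 7]] and Aᵀv = [221, 6]ᵀ gives AᵀA·[p, q]ᵀ = Aᵀv.
Eliminating q: 7·(row 1) − 7·(row 2) gives 756·p = 7·221 − 7·6 = 1505, so p = 215/108.
Then q = (6 − 7·(215/108))/7 = -857/756.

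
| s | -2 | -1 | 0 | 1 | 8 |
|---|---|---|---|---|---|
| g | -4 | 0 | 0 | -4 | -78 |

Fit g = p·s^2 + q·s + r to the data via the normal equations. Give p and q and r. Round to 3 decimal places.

p = -1.082, q = -0.994, r = -0.861

Entries of MᵀM: Σs^2·s^2 = 4114, Σs^2·s = 504, Σs^2 = 70, Σs·s = 70, Σs = 6, Σ1 = 5.
And Σs^2·g = -5012, Σs·g = -620, Σg = -86.
So MᵀM·[p, q, r]ᵀ = Mᵀg: [[4114, 504, 70]; [504, 70, 6]; [70, 6, 5]]·[p, q, r]ᵀ = [-5012, -620, -86]ᵀ.
Solving the 3×3 system (Gaussian elimination) gives p = -27608/25519, q = -25364/25519, r = -21978/25519.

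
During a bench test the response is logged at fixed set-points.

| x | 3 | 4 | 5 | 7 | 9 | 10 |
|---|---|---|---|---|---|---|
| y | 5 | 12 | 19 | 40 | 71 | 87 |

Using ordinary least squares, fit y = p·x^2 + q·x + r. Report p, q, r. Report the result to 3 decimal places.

p = 0.964, q = -0.789, r = -0.981

Setting ∂/∂p … = 0 gives: 19924·p + 2288·q + 280·r = 17123;  2288·p + 280·q + 38·r = 1947;  280·p + 38·q + 6·r = 234.
Solving the 3×3 system (Gaussian elimination) gives p = 6997/7260, q = -2863/3630, r = -1187/1210.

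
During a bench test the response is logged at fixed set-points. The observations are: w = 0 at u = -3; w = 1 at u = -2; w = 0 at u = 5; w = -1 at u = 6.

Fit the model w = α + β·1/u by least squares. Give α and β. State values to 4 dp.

α = -0.2077, β = -1.7804

The normal equations are: 4·α + (-7/15)·β = 0;  (-7/15)·α + (193/450)·β = -2/3.
Eliminating β: (193/450)·(row 1) − (-7/15)·(row 2) gives (337/225)·α = (193/450)·0 − (-7/15)·(-2/3) = -14/45, so α = -70/337.
Then β = ((-2/3) − (-7/15)·(-70/337))/(193/450) = -600/337.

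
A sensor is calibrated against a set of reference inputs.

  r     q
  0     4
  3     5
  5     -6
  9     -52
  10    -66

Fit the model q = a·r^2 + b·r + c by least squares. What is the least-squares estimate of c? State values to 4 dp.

Sums needed: Σr^2·r^2 = 17267, Σr^2·r = 1881, Σr^2 = 215, Σr·r = 215, Σr = 27, Σ1 = 5.
Moment sums: Σr^2·q = -10917, Σr·q = -1143, Σq = -115.
Solving the 3×3 system (Gaussian elimination) gives a = -46778/45903, b = 46815/15301, c = 197282/45903.

c = 4.2978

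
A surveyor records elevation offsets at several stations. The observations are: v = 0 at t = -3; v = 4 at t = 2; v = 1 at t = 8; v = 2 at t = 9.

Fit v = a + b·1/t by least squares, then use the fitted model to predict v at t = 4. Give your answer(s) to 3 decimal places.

With design matrix A, AᵀA = [[4, 29/72]; [29/72, 2017/5184]] and Aᵀv = [7, 169/72]ᵀ.
Δ = 4·(2017/5184) − (29/72)² = 803/576.
a = (7·(2017/5184) − (29/72)·(169/72))/(803/576) = 838/657; b = (4·(169/72) − (29/72)·7)/(803/576) = 344/73.
At t = 4: v̂ = (838/657)·(1) + (344/73)·(1/4) = 1612/657.

v̂ = 2.454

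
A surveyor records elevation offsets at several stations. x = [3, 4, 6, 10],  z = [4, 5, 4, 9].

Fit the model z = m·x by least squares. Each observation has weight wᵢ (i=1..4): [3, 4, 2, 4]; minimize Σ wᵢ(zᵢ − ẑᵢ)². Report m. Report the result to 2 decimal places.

m = 0.93

Setting ∂/∂m … = 0 gives: 563·m = 524.
m = 524/563 = 0.930728.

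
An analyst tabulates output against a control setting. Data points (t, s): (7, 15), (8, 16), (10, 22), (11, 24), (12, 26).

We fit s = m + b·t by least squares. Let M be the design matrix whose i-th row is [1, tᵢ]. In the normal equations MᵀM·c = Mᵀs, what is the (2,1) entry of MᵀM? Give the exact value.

48

Row 2 ↔ basis t, column 1 ↔ basis 1, so (MᵀM)_{2,1} = Σᵢ t = (7)·(1) + (8)·(1) + (10)·(1) + (11)·(1) + (12)·(1) = 48.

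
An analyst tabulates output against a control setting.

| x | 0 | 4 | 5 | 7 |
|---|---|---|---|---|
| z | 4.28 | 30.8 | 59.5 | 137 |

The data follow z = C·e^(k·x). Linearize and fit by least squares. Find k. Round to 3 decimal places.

With ln zᵢ as the transformed response and xᵢ as the regressor:
XᵀX = [[90.0000, 16.0000]; [16.0000, 4]], rhs = [68.5798, 13.8874]ᵀ  (here Σx = 16.0000, Σ(x)² = 90.0000, Σln z = 13.8874, Σx·ln z = 68.5798).
Solving (det = 104.0000): k = 0.50116, ln C = 1.46722.

k = 0.501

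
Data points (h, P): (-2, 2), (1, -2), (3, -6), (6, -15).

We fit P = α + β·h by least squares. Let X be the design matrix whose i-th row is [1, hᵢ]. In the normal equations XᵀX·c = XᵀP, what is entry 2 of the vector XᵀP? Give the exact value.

-114

Entry 2 ↔ basis h, so (XᵀP)_{2} = Σᵢ (h)·Pᵢ = (-2)·(2) + (1)·(-2) + (3)·(-6) + (6)·(-15) = -114.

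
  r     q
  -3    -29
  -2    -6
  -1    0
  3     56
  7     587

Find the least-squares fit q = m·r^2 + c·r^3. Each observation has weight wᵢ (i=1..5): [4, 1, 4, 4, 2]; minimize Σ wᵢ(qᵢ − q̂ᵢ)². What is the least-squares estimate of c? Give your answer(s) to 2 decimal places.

c = 1.51

With design matrix X, XᵀWX = [[5470, 33578]; [33578, 241198]] and XᵀWq = [58474, 411910]ᵀ.
Δ = 5470·241198 − 33578² = 191870976.
m = (58474·241198 − 33578·411910)/191870976 = 17043617/11991936; c = (5470·411910 − 33578·58474)/191870976 = 18106733/11991936.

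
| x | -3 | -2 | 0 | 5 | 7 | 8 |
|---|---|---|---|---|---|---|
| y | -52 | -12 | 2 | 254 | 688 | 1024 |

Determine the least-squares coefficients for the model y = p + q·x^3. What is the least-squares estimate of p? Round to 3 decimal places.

p = 3.037

With design matrix A, AᵀA = [[6, 945]; [945, 396211]] and Aᵀy = [1904, 793522]ᵀ.
Eliminating q: 396211·(row 1) − 945·(row 2) gives 1484241·p = 396211·1904 − 945·793522 = 4507454, so p = 4507454/1484241.
Then q = (793522 − 945·(4507454/1484241))/396211 = 987284/494747.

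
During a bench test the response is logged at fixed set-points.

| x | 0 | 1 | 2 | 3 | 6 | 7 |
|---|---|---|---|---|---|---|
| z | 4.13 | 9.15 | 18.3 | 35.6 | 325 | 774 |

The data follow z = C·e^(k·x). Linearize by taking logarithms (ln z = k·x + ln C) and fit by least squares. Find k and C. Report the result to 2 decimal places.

Let Y = ln z. Fitting Y = k·x + ln C by least squares:
Over the data: Σx = 19.0000, Σ(x)² = 99.0000, Σln z = 22.5467, Σx·ln z = 100.0085.
Normal system: [[99.0000, 19.0000]; [19.0000, 6]]·[k, ln C]ᵀ = [100.0085, 22.5467]ᵀ.
Slope k = (n·Σx·ln z − Σx·Σln z)/(n·Σ(x)² − (Σx)²) = (6·100.0085 − 19.0000·22.5467)/233.0000 = 0.73676; ln C = (Σln z − k·Σx)/n = 1.42471, so C = exp(1.42471) = 4.15667.

k = 0.74, C = 4.16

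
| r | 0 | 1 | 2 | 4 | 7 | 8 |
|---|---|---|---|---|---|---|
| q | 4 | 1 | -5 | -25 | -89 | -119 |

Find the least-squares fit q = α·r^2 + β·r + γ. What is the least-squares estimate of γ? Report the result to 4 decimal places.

Sums needed: Σr^2·r^2 = 6770, Σr^2·r = 928, Σr^2 = 134, Σr·r = 134, Σr = 22, Σ1 = 6.
Right-hand side: Σr^2·q = -12396, Σr·q = -1684, Σq = -233.
XᵀX·[α, β, γ]ᵀ = Xᵀq becomes [[6770, 928, 134]; [928, 134, 22]; [134, 22, 6]]·[α, β, γ]ᵀ = [-12396, -1684, -233]ᵀ.
Inverting the 3×3 Gram matrix, [α, β, γ]ᵀ = [-83/42, 131/210, 211/70]ᵀ.

γ = 3.0143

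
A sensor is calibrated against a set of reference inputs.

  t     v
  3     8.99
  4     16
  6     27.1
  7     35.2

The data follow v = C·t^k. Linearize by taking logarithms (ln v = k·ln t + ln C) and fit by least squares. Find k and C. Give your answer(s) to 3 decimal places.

Taking logs, ln v = k·ln t + ln C, so regress ln v on ln t.
AᵀA = [[10.1257, 6.2226]; [6.2226, 4]], rhs = [19.0977, 11.8293]ᵀ  (here Σln t = 6.2226, Σ(ln t)² = 10.1257, Σln v = 11.8293, Σln t·ln v = 19.0977).
Δ = 10.1257·4 − (6.2226)² = 1.7825; k = (19.0977·4 − 6.2226·11.8293)/1.7825 = 1.56098, ln C = (10.1257·11.8293 − 6.2226·19.0977)/1.7825 = 0.52899, so C = exp(0.52899) = 1.69723.

k = 1.561, C = 1.697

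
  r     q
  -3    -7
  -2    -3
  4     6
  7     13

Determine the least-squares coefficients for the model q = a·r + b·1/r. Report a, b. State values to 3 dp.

From the data, Σr·r = 78, Σr·1/r = 4, Σ1/r·1/r = 3133/7056.
For Xᵀq: Σr·q = 142, Σ1/r·q = 151/21.
XᵀX·[a, b]ᵀ = Xᵀq becomes [[78, 4]; [4, 3133/7056]]·[a, b]ᵀ = [142, 151/21]ᵀ.
Eliminating b: (3133/7056)·(row 1) − 4·(row 2) gives (21913/1176)·a = (3133/7056)·142 − 4·(151/21) = 120971/3528, so a = 120971/65739.
Then b = ((151/21) − 4·(120971/65739))/(3133/7056) = -8400/21913.

a = 1.840, b = -0.383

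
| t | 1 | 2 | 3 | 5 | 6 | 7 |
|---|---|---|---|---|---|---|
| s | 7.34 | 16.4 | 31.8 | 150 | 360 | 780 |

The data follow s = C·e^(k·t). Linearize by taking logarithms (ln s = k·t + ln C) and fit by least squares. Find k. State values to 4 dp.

Linearized form: ln s = k·t + ln C. From the 6 transformed points,
Σt = 24.0000, Σ(t)² = 124.0000, Σln s = 25.8061, Σt·ln s = 124.9512.
Equations: 124.0000·k + 24.0000·ln C = 124.9512;  24.0000·k + 6·ln C = 25.8061.
Δ = 124.0000·6 − (24.0000)² = 168.0000; k = (124.9512·6 − 24.0000·25.8061)/168.0000 = 0.77595, ln C = (124.0000·25.8061 − 24.0000·124.9512)/168.0000 = 1.19721.

k = 0.7760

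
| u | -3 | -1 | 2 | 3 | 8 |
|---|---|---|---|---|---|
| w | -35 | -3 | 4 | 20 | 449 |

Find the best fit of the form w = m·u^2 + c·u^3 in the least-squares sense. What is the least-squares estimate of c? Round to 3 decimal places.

c = 0.987

The normal system AᵀA·[m, c]ᵀ = Aᵀw is [[4275, 32799]; [32799, 263667]]·[m, c]ᵀ = [28614, 231408]ᵀ.
Δ = 4275·263667 − 32799² = 51402024.
m = (28614·263667 − 32799·231408)/51402024 = -2521303/2855668; c = (4275·231408 − 32799·28614)/51402024 = 2819923/2855668.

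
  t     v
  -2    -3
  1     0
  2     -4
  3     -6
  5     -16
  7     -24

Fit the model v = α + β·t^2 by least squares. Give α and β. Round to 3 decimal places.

α = -1.338, β = -0.489

The normal system XᵀX·[α, β]ᵀ = Xᵀv is [[6, 92]; [92, 3140]]·[α, β]ᵀ = [-53, -1658]ᵀ.
Determinant 6·3140 − 92² = 10376.
α = ((-53)·3140 − 92·(-1658))/10376 = -3471/2594; β = (6·(-1658) − 92·(-53))/10376 = -634/1297.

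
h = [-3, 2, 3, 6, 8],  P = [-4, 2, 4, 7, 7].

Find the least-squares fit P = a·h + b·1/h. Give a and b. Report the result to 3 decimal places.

Entries of XᵀX: Σh·h = 122, Σh·1/h = 5, Σ1/h·1/h = 33/64.
And Σh·P = 126, Σ1/h·P = 137/24.
Eliminating b: (33/64)·(row 1) − 5·(row 2) gives (1213/32)·a = (33/64)·126 − 5·(137/24) = 3497/96, so a = 3497/3639.
Then b = ((137/24) − 5·(3497/3639))/(33/64) = 6376/3639.

a = 0.961, b = 1.752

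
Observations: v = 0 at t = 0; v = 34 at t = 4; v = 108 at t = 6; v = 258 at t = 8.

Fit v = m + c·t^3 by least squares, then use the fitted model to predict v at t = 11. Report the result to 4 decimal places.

The normal system MᵀM·[m, c]ᵀ = Mᵀv is [[4, 792]; [792, 312896]]·[m, c]ᵀ = [400, 157600]ᵀ.
Determinant 4·312896 − 792² = 624320.
m = (400·312896 − 792·157600)/624320 = 1060/1951; c = (4·157600 − 792·400)/624320 = 980/1951.
At t = 11: v̂ = (1060/1951)·(1) + (980/1951)·(1331) = 1305440/1951.

v̂ = 669.1133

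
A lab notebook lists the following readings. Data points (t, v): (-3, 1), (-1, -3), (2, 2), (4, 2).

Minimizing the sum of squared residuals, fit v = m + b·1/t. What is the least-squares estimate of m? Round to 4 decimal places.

m = 0.9857

From the data, Σ1 = 4, Σ1/t = -7/12, Σ1/t·1/t = 205/144.
Moment sums: Σv = 2, Σ1/t·v = 25/6.
Eliminating b: (205/144)·(row 1) − (-7/12)·(row 2) gives (257/48)·m = (205/144)·2 − (-7/12)·(25/6) = 95/18, so m = 760/771.
Then b = ((25/6) − (-7/12)·(760/771))/(205/144) = 856/257.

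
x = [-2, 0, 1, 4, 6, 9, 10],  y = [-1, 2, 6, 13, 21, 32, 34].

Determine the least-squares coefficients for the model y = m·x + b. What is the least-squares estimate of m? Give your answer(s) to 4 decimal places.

m = 3.0635

Normal-equation sums: Σx·x = 238, Σx = 28, Σ1 = 7.
Right-hand side: Σx·y = 814, Σy = 107.
Normal equations: [[238, 28]; [28, 7]]·[m, b]ᵀ = [814, 107]ᵀ.
Eliminating b: 7·(row 1) − 28·(row 2) gives 882·m = 7·814 − 28·107 = 2702, so m = 193/63.
Then b = (107 − 28·(193/63))/7 = 191/63.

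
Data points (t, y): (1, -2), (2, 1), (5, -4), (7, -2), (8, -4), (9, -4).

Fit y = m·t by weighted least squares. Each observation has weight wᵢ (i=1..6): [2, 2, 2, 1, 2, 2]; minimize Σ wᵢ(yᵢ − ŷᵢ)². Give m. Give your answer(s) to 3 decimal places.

m = -0.476

Setting ∂/∂m … = 0 gives: 399·m = -190.
(Σwᵢ·t·t = 399, Σwᵢ·t·y = -190.)
Hence m = -190 / 399 ≈ -0.47619.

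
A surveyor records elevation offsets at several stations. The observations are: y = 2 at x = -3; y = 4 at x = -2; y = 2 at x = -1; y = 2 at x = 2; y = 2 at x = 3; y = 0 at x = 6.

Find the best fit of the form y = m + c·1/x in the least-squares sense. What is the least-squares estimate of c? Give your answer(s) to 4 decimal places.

Compute the Gram sums: Σ1 = 6, Σ1/x = -5/6, Σ1/x·1/x = 7/4.
And Σy = 12, Σ1/x·y = -3.
Normal equations: [[6, -5/6]; [-5/6, 7/4]]·[m, c]ᵀ = [12, -3]ᵀ.
det = 6·(7/4) − (-5/6)² = 353/36.
m = (12·(7/4) − (-5/6)·(-3))/(353/36) = 666/353; c = (6·(-3) − (-5/6)·12)/(353/36) = -288/353.

c = -0.8159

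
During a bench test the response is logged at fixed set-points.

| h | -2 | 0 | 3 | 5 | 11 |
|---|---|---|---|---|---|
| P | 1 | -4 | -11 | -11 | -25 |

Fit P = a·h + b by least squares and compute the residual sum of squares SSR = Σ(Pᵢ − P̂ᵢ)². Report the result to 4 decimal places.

SSR = 8.2589

The normal equations are: 159·a + 17·b = -365;  17·a + 5·b = -50.
(Σh·h = 159, Σh = 17, Σ1 = 5, Σh·P = -365, ΣP = -50.)
Eliminating b: 5·(row 1) − 17·(row 2) gives 506·a = 5·(-365) − 17·(-50) = -975, so a = -975/506.
Then b = ((-50) − 17·(-975/506))/5 = -1745/506.
Residuals: 301/506, -279/506, -448/253, 527/253, -90/253; SSR = 4179/506.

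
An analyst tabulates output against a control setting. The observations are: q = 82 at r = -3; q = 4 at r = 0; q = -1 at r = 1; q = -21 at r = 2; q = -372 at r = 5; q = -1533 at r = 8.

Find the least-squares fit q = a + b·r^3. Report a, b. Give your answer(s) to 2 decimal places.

Setting ∂/∂a … = 0 gives: 6·a + 619·b = -1841;  619·a + 278563·b = -833779.
Determinant 6·278563 − 619² = 1288217.
a = ((-1841)·278563 − 619·(-833779))/1288217 = 3274718/1288217; b = (6·(-833779) − 619·(-1841))/1288217 = -3863095/1288217.

a = 2.54, b = -3.00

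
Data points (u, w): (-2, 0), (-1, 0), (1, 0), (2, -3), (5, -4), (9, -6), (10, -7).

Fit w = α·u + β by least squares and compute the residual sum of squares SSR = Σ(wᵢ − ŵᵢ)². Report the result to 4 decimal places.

Normal-equation sums: Σu·u = 216, Σu = 24, Σ1 = 7.
Moment sums: Σu·w = -150, Σw = -20.
AᵀA·[α, β]ᵀ = Aᵀw becomes [[216, 24]; [24, 7]]·[α, β]ᵀ = [-150, -20]ᵀ.
det = 216·7 − 24² = 936.
α = ((-150)·7 − 24·(-20))/936 = -95/156; β = (216·(-20) − 24·(-150))/936 = -10/13.
Residuals: -35/78, 25/156, 215/156, -79/78, -29/156, 1/4, -11/78; SSR = 85/26.

SSR = 3.2692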